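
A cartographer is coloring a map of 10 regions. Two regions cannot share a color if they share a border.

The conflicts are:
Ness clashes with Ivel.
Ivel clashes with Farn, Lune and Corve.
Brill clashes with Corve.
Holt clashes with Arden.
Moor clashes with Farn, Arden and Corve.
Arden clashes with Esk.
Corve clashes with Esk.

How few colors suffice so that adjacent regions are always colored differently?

2

Ness and Ivel conflict, so at least 2 colors are needed.
2 colors suffice: color 1 → {Ivel, Brill, Holt, Moor, Esk}; color 2 → {Ness, Farn, Lune, Arden, Corve}. Each listed conflict is separated.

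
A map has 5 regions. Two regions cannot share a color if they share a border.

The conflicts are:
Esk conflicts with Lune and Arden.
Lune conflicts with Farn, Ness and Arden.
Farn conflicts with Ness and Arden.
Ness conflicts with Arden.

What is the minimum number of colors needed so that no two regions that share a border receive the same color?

4

Lune, Farn, Ness, Arden pairwise conflict, so at least 4 colors are needed.
4 colors suffice: color 1 → {Lune}; color 2 → {Arden}; color 3 → {Esk, Ness}; color 4 → {Farn}. No two conflicting regions share a color.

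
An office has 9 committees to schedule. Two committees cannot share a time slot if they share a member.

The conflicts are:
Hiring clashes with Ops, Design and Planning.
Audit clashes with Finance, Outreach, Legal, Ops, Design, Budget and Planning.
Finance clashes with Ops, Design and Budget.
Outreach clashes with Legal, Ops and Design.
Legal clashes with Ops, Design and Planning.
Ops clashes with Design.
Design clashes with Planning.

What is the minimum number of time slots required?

Audit, Outreach, Legal, Ops, Design are mutually in conflict, so at least 5 time slots are needed.
5 time slots suffice: Hiring=2, Audit=2, Finance=4, Outreach=5, Legal=4, Ops=3, Design=1, Budget=1, Planning=3. Every pair that conflicts lands in different time slots.

5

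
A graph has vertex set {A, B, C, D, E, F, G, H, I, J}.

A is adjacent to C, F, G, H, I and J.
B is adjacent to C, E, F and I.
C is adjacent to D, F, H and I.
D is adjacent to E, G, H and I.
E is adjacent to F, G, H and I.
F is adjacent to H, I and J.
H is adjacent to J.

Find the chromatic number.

4

A, F, H, J form a clique, so at least 4 colors are needed.
4 colors suffice: color 1 → {D, F}; color 2 → {A, B}; color 3 → {G, H, I}; color 4 → {C, E, J}. No two adjacent vertices share a color.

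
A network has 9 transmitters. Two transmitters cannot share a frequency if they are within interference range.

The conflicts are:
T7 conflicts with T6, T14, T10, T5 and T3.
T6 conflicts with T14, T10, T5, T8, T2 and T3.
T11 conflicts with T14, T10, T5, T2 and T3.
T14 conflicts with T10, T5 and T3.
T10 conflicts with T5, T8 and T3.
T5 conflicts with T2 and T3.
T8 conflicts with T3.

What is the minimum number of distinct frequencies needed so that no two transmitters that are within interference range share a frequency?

6

T7, T6, T14, T10, T5, T3 are mutually in conflict, so at least 6 frequencies are needed.
6 frequencies suffice: frequency 1 → {T5, T8}; frequency 2 → {T10, T2}; frequency 3 → {T3}; frequency 4 → {T6, T11}; frequency 5 → {T14}; frequency 6 → {T7}. No two conflicting transmitters share a frequency.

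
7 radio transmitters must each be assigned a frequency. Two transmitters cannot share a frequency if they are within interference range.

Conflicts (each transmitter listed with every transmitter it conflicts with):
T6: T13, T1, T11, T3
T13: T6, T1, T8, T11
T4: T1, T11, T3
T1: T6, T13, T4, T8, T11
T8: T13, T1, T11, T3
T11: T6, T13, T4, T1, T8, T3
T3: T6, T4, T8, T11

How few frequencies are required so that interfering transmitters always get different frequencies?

4

T6, T13, T1, T11 are mutually in conflict, so at least 4 frequencies are needed.
Using 4 frequencies: T6=3, T13=4, T4=3, T1=2, T8=3, T11=1, T3=2. Each listed conflict is separated.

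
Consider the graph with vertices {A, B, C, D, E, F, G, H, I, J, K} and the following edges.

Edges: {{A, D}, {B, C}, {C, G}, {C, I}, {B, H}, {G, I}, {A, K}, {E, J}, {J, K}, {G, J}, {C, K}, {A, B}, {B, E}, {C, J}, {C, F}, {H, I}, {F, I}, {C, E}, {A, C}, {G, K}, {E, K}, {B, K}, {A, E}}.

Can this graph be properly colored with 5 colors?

The chromatic number is 5. A, B, C, E, K are pairwise adjacent (a clique of size 5), so at least 5 colors are needed.
5 colors suffice: color 1 → {C, D, H}; color 2 → {I, K}; color 3 → {E, F, G}; color 4 → {B, J}; color 5 → {A}.
That is already a proper 5-coloring.

Yes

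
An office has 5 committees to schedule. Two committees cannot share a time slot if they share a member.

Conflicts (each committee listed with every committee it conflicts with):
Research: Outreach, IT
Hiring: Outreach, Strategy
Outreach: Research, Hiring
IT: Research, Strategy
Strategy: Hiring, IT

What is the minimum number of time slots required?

3

The cycle Hiring-Outreach-Research-IT-Strategy-Hiring has odd length 5, so it cannot be 2-colored; at least 3 time slots are needed.
3 time slots suffice: Research=1, Hiring=2, Outreach=3, IT=2, Strategy=1. Every pair that conflicts lands in different time slots.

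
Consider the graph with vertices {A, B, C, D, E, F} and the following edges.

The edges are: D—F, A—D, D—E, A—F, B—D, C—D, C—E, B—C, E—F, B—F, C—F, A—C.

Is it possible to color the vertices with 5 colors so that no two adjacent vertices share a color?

Yes

The chromatic number is 4. B, C, D, F are mutually adjacent (a clique of size 4), so at least 4 colors are needed.
4 colors suffice: color 1 → {F}; color 2 → {C}; color 3 → {D}; color 4 → {A, B, E}.
Since 5 ≥ 4, a proper 5-coloring certainly exists.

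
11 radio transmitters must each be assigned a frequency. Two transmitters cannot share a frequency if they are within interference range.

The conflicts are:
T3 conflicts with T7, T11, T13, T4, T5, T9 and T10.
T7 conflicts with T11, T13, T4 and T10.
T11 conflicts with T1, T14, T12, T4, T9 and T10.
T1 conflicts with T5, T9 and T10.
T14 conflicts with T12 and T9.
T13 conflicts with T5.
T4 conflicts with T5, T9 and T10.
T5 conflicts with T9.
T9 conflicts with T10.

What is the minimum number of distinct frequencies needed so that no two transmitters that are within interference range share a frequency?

T3, T7, T11, T4, T10 are mutually in conflict, so at least 5 frequencies are needed.
5 frequencies suffice: T3=2, T7=3, T11=1, T1=2, T14=2, T12=3, T13=4, T4=5, T5=1, T9=3, T10=4. Each listed conflict is separated.

5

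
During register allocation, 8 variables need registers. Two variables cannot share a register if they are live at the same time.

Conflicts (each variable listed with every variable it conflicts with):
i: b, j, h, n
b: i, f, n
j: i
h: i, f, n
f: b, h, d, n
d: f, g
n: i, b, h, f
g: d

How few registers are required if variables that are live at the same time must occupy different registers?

b, f, n are mutually in conflict, so at least 3 registers are needed.
3 registers suffice: register 1 → {j, d, n}; register 2 → {i, f, g}; register 3 → {b, h}. Each listed conflict is separated.

3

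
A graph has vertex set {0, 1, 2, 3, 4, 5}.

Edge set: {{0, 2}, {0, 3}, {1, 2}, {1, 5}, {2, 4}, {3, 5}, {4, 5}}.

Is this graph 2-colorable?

No

The cycle 3-0-2-4-5-3 has odd length 5, so it cannot be 2-colored; at least 3 colors are needed.
So 2 colors are not enough.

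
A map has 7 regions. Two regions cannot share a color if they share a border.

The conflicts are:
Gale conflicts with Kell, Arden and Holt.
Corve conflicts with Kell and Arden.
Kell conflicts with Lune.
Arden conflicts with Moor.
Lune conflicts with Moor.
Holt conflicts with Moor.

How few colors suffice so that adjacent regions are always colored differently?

3

The cycle Moor-Holt-Gale-Kell-Lune-Moor has odd length 5, so it cannot be 2-colored; at least 3 colors are needed.
One proper 3-coloring: Gale=1, Corve=1, Kell=2, Arden=2, Lune=3, Holt=2, Moor=1. Every pair that conflicts lands in different colors.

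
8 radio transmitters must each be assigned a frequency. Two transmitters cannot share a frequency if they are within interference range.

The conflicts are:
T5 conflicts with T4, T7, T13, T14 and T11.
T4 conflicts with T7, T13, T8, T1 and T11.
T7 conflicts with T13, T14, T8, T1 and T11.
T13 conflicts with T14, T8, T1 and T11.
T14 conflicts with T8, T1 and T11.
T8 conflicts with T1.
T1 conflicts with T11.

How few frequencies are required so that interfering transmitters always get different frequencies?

5

T4, T7, T13, T1, T11 all conflict with each other, so at least 5 frequencies are needed.
5 frequencies suffice: T5=3, T4=4, T7=1, T13=2, T14=4, T8=5, T1=3, T11=5. No two conflicting transmitters share a frequency.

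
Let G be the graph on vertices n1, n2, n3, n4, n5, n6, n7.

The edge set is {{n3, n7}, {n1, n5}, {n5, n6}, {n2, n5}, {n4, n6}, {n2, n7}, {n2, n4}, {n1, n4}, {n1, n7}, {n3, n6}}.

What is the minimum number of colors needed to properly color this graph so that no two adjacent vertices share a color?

The cycle n3-n7-n1-n4-n6-n3 has odd length 5, so it cannot be 2-colored; at least 3 colors are needed.
3 colors suffice: n1=1, n2=1, n3=3, n4=2, n5=2, n6=1, n7=2. No two adjacent vertices share a color.

3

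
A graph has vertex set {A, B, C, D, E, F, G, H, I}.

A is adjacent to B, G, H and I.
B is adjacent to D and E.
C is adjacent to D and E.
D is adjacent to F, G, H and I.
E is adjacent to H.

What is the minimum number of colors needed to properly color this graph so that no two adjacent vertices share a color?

D and H are adjacent, so at least 2 colors are needed.
2 colors suffice: color 1 → {A, D, E}; color 2 → {B, C, F, G, H, I}. Each edge has distinct colors on its endpoints.

2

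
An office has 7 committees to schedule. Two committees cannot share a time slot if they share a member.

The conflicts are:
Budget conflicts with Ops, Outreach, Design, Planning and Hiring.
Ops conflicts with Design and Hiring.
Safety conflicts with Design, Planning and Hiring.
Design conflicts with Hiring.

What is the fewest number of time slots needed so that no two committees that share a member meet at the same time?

4

Budget, Ops, Design, Hiring are mutually in conflict, so at least 4 time slots are needed.
Using 4 time slots: Budget=1, Ops=4, Safety=1, Outreach=2, Design=2, Planning=2, Hiring=3. Each listed conflict is separated.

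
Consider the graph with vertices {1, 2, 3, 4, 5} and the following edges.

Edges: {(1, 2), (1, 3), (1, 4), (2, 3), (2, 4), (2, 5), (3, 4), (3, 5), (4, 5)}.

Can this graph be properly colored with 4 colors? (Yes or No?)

Yes

The chromatic number is 4. 1, 2, 3, 4 are pairwise adjacent (a clique of size 4), so at least 4 colors are needed.
4 colors suffice: color a → {2}; color b → {4}; color c → {3}; color d → {1, 5}.
That is already a proper 4-coloring.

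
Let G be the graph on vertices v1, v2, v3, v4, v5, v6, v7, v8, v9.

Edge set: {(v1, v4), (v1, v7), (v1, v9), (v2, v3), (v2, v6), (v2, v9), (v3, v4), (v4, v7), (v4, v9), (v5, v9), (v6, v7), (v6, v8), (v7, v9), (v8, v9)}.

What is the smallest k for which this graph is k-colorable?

v1, v4, v7, v9 are pairwise adjacent (a clique of size 4), so at least 4 colors are needed.
One proper 4-coloring: v1=yellow, v2=blue, v3=red, v4=blue, v5=blue, v6=red, v7=green, v8=blue, v9=red. Every edge joins two different colors.

4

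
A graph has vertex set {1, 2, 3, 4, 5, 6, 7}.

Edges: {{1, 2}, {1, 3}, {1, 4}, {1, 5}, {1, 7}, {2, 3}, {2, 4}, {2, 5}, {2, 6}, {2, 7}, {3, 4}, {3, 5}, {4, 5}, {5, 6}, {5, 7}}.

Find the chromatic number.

5

1, 2, 3, 4, 5 are pairwise adjacent (a clique of size 5), so at least 5 colors are needed.
One proper 5-coloring: 1=c, 2=b, 3=d, 4=e, 5=a, 6=c, 7=d. Every edge joins two different colors.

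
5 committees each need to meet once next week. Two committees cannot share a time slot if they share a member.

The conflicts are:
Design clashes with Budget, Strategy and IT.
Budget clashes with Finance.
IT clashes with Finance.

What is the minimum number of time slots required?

Design and Budget conflict, so at least 2 time slots are needed.
2 time slots suffice: time slot 1 → {Design, Finance}; time slot 2 → {Budget, Strategy, IT}. Every pair that conflicts lands in different time slots.

2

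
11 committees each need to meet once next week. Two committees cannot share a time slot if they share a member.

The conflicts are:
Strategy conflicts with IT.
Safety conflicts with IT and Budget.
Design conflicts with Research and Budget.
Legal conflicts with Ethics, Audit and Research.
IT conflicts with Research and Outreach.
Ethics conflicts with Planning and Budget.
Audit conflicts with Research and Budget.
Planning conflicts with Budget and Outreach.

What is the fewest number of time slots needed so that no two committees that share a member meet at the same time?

Legal, Audit, Research are mutually in conflict, so at least 3 time slots are needed.
3 time slots suffice: time slot 1 → {Legal, IT, Budget}; time slot 2 → {Strategy, Safety, Research, Planning}; time slot 3 → {Design, Ethics, Audit, Outreach}. Every pair that conflicts lands in different time slots.

3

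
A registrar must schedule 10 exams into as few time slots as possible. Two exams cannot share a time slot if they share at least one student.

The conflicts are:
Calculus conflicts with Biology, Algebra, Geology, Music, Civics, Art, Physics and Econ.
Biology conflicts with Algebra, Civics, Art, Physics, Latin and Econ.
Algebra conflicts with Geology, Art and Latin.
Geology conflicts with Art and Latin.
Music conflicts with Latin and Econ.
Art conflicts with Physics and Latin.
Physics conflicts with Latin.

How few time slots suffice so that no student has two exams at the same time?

4

Calculus, Biology, Art, Physics are mutually in conflict, so at least 4 time slots are needed.
4 time slots suffice: time slot 1 → {Calculus, Latin}; time slot 2 → {Biology, Geology, Music}; time slot 3 → {Civics, Art, Econ}; time slot 4 → {Algebra, Physics}. Every pair that conflicts lands in different time slots.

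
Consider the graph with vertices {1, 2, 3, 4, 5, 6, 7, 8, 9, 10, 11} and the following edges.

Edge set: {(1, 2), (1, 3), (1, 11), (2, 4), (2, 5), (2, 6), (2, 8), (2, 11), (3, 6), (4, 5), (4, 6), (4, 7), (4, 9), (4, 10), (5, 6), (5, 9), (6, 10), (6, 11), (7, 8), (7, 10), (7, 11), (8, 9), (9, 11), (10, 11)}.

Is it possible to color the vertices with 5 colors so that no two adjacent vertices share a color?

Yes

The chromatic number is 4. 2, 4, 5, 6 form a clique, so at least 4 colors are needed.
4 colors suffice: color red → {2, 3, 9, 10}; color blue → {4, 8, 11}; color green → {1, 6, 7}; color yellow → {5}.
Since 5 ≥ 4, a proper 5-coloring certainly exists.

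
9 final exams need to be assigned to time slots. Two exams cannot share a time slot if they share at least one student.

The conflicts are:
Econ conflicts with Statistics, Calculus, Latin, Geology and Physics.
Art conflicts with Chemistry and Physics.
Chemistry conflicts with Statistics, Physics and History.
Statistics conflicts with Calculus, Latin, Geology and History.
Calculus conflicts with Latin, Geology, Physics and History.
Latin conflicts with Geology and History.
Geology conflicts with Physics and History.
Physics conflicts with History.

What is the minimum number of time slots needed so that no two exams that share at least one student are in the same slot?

Statistics, Calculus, Latin, Geology, History pairwise conflict, so at least 5 time slots are needed.
5 time slots suffice: time slot 1 → {Statistics, Physics}; time slot 2 → {Chemistry, Calculus}; time slot 3 → {Econ, Art, History}; time slot 4 → {Geology}; time slot 5 → {Latin}. No two conflicting exams share a time slot.

5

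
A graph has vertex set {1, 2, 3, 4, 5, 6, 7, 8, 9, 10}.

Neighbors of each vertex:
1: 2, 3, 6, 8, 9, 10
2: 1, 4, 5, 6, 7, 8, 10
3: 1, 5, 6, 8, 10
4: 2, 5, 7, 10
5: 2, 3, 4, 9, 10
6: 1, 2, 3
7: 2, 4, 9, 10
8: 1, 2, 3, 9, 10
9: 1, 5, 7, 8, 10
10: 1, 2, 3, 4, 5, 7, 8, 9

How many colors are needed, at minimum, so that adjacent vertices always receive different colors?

2, 4, 7, 10 are mutually adjacent (a clique of size 4), so at least 4 colors are needed.
4 colors suffice: color a → {6, 10}; color b → {2, 3, 9}; color c → {1, 5, 7}; color d → {4, 8}. Each edge has distinct colors on its endpoints.

4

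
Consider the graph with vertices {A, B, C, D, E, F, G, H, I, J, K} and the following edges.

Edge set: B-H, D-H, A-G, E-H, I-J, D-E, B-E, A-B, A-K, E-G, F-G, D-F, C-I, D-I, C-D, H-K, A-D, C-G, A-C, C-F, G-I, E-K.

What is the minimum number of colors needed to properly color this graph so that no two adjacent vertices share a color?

3

A, C, G are mutually adjacent, so at least 3 colors are needed.
3 colors suffice: color red → {B, D, G, J, K}; color blue → {A, E, F, I}; color green → {C, H}. No two adjacent vertices share a color.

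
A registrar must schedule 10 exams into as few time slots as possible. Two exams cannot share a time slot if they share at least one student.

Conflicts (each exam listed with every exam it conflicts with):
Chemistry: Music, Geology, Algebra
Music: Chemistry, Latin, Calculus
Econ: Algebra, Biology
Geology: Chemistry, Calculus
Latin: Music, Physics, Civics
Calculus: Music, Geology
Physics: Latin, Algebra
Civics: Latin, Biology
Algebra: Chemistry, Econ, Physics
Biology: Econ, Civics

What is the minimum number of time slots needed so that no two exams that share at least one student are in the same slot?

The cycle Chemistry-Music-Latin-Physics-Algebra-Chemistry has odd length 5, so it cannot be 2-colored; at least 3 time slots are needed.
3 time slots suffice: Chemistry=1, Music=2, Econ=1, Geology=2, Latin=1, Calculus=1, Physics=3, Civics=2, Algebra=2, Biology=3. No two conflicting exams share a time slot.

3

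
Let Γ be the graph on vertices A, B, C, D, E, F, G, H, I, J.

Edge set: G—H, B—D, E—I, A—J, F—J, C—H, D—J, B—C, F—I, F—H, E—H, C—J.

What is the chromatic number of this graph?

2

E and I are adjacent, so at least 2 colors are needed.
2 colors suffice: A=blue, B=red, C=blue, D=blue, E=blue, F=blue, G=blue, H=red, I=red, J=red. No two adjacent vertices share a color.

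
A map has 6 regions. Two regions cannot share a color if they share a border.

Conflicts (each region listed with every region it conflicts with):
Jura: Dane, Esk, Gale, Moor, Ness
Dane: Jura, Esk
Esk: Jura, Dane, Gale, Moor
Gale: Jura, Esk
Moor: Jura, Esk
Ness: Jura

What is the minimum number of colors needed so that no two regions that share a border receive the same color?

Jura, Dane, Esk are mutually in conflict, so at least 3 colors are needed.
3 colors suffice: Jura=1, Dane=3, Esk=2, Gale=3, Moor=3, Ness=2. No two conflicting regions share a color.

3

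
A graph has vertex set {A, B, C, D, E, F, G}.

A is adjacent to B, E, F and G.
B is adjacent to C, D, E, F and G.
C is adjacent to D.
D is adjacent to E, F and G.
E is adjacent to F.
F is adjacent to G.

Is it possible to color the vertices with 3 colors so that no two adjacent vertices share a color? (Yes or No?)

No

B, D, F, G are mutually adjacent (a clique of size 4), so at least 4 colors are needed.
So 3 colors are not enough.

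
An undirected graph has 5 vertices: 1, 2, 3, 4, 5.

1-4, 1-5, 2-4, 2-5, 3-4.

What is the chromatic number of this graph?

2

1 and 5 are adjacent, so at least 2 colors are needed.
2 colors suffice: 1=b, 2=b, 3=b, 4=a, 5=a. No two adjacent vertices share a color.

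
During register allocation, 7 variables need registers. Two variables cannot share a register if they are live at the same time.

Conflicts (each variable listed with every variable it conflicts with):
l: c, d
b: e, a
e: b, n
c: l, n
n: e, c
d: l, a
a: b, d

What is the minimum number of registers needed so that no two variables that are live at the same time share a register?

The cycle b-e-n-c-l-d-a-b has odd length 7, so it cannot be 2-colored; at least 3 registers are needed.
3 registers suffice: l=2, b=3, e=1, c=1, n=2, d=1, a=2. Every pair that conflicts lands in different registers.

3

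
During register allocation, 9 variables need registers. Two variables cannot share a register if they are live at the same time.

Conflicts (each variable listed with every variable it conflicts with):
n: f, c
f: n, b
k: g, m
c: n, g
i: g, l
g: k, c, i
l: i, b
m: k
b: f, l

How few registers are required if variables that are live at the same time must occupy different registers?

3

The cycle b-l-i-g-c-n-f-b has odd length 7, so it cannot be 2-colored; at least 3 registers are needed.
3 registers suffice: register 1 → {n, g, l, m}; register 2 → {k, c, i, b}; register 3 → {f}. No two conflicting variables share a register.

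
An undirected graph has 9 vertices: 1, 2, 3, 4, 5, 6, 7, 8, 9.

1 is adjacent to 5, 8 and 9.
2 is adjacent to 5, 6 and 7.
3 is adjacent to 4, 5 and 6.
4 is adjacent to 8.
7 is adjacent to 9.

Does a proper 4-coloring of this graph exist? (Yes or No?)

Yes

The chromatic number is 3. The cycle 5-1-9-7-2-5 has odd length 5, so it cannot be 2-colored; at least 3 colors are needed.
A valid assignment using 3 colors: 1=red, 2=red, 3=red, 4=blue, 5=blue, 6=blue, 7=green, 8=green, 9=blue.
Since 4 ≥ 3, a proper 4-coloring certainly exists.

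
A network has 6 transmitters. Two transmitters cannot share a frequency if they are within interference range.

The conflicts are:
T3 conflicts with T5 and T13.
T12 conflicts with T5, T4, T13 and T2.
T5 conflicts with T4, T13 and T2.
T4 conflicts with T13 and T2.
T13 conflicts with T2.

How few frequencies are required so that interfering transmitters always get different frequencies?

T12, T5, T4, T13, T2 are mutually in conflict, so at least 5 frequencies are needed.
5 frequencies suffice: frequency 1 → {T5}; frequency 2 → {T13}; frequency 3 → {T3, T12}; frequency 4 → {T2}; frequency 5 → {T4}. No two conflicting transmitters share a frequency.

5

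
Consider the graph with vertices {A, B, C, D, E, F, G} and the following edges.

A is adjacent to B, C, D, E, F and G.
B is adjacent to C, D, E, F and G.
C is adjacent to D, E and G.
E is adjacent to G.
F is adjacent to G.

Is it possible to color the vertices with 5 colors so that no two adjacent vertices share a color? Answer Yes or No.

Yes

The chromatic number is 5. A, B, C, E, G are pairwise adjacent (a clique of size 5), so at least 5 colors are needed.
5 colors suffice: A=1, B=2, C=3, D=4, E=5, F=3, G=4.
That is already a proper 5-coloring.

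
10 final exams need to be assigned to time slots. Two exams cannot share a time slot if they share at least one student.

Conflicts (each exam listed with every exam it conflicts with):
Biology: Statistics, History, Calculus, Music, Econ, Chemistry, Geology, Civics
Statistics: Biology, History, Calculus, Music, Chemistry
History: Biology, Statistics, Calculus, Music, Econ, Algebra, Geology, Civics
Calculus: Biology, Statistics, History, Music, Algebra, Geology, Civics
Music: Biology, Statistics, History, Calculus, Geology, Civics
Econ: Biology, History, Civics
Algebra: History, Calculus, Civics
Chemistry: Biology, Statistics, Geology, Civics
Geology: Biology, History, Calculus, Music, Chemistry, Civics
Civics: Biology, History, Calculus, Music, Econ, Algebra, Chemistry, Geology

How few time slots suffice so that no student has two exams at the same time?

6

Biology, History, Calculus, Music, Geology, Civics all conflict with each other, so at least 6 time slots are needed.
6 time slots suffice: time slot 1 → {History, Chemistry}; time slot 2 → {Biology, Algebra}; time slot 3 → {Statistics, Civics}; time slot 4 → {Calculus, Econ}; time slot 5 → {Geology}; time slot 6 → {Music}. Every pair that conflicts lands in different time slots.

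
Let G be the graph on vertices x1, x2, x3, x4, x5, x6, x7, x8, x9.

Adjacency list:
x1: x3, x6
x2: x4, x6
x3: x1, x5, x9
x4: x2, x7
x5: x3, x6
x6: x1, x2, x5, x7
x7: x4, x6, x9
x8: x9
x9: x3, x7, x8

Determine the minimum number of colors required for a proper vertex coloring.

3

The cycle x1-x3-x9-x7-x6-x1 has odd length 5, so it cannot be 2-colored; at least 3 colors are needed.
3 colors suffice: color 1 → {x3, x4, x6, x8}; color 2 → {x1, x2, x5, x7}; color 3 → {x9}. Each edge has distinct colors on its endpoints.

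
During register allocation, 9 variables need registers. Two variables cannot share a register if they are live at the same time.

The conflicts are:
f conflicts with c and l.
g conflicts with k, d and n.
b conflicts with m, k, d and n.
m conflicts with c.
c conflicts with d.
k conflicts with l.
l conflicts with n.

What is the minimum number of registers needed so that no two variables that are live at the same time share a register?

2

f and l conflict, so at least 2 registers are needed.
Using 2 registers: f=2, g=1, b=1, m=2, c=1, k=2, d=2, l=1, n=2. No two conflicting variables share a register.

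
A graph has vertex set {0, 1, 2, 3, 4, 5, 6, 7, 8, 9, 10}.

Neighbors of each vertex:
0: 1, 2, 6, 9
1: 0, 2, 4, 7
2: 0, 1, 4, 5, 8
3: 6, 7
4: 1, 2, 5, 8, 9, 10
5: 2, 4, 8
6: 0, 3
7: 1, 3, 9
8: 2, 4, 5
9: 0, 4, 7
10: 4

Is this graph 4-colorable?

Yes

The chromatic number is 4. 2, 4, 5, 8 form a clique, so at least 4 colors are needed.
4 colors suffice: 0=a, 1=c, 2=b, 3=c, 4=a, 5=d, 6=b, 7=a, 8=c, 9=b, 10=b.
That is already a proper 4-coloring.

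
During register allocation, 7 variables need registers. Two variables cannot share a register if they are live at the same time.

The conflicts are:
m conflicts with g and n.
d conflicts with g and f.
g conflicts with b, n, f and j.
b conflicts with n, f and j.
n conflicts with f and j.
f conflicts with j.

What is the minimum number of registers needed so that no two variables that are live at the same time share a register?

g, b, n, f, j are mutually in conflict, so at least 5 registers are needed.
Using 5 registers: m=2, d=3, g=1, b=5, n=3, f=2, j=4. Each listed conflict is separated.

5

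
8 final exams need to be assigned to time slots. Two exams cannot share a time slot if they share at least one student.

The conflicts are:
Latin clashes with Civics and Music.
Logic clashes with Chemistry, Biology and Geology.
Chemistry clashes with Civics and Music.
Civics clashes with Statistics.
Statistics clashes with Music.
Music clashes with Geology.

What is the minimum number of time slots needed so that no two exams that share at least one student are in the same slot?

Civics and Statistics conflict, so at least 2 time slots are needed.
2 time slots suffice: time slot 1 → {Logic, Civics, Music}; time slot 2 → {Latin, Chemistry, Statistics, Biology, Geology}. Each listed conflict is separated.

2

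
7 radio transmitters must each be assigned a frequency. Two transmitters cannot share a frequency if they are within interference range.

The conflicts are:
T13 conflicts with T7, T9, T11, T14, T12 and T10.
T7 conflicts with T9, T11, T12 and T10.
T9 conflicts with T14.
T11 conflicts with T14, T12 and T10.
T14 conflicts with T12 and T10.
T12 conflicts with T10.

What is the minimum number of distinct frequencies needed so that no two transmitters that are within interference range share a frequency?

5

T13, T11, T14, T12, T10 all conflict with each other, so at least 5 frequencies are needed.
5 frequencies suffice: frequency 1 → {T13}; frequency 2 → {T7, T14}; frequency 3 → {T9, T10}; frequency 4 → {T11}; frequency 5 → {T12}. Every pair that conflicts lands in different frequencies.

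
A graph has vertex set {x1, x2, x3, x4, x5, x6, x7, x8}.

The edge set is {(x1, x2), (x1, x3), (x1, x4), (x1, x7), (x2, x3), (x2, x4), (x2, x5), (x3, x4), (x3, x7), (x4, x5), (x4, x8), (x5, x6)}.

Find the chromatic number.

4

x1, x2, x3, x4 are pairwise adjacent (a clique of size 4), so at least 4 colors are needed.
4 colors suffice: color 1 → {x4, x6, x7}; color 2 → {x1, x5, x8}; color 3 → {x3}; color 4 → {x2}. Every edge joins two different colors.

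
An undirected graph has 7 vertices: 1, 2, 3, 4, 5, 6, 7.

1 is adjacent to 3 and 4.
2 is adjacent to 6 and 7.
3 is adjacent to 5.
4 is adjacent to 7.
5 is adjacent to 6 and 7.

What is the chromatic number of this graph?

3

The cycle 4-7-5-3-1-4 has odd length 5, so it cannot be 2-colored; at least 3 colors are needed.
3 colors suffice: color red → {1, 2, 5}; color blue → {3, 6, 7}; color green → {4}. Each edge has distinct colors on its endpoints.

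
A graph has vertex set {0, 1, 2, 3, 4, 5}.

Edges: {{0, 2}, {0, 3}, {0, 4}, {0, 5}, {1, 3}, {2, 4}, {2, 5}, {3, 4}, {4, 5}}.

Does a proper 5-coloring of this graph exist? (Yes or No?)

Yes

The chromatic number is 4. 0, 2, 4, 5 form a clique, so at least 4 colors are needed.
4 colors suffice: color a → {0, 1}; color b → {4}; color c → {2, 3}; color d → {5}.
Since 5 ≥ 4, a proper 5-coloring certainly exists.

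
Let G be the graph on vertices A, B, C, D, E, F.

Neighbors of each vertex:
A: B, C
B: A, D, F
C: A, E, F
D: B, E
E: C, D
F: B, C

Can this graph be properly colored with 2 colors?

No

The cycle A-C-E-D-B-A has odd length 5, so it cannot be 2-colored; at least 3 colors are needed.
So 2 colors are not enough.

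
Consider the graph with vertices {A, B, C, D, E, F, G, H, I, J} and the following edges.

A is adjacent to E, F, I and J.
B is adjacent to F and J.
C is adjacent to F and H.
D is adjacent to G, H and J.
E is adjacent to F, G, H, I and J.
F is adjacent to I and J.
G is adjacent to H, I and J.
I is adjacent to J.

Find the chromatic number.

A, E, F, I, J form a clique, so at least 5 colors are needed.
A valid assignment using 5 colors: A=5, B=2, C=2, D=2, E=2, F=3, G=3, H=1, I=4, J=1. No two adjacent vertices share a color.

5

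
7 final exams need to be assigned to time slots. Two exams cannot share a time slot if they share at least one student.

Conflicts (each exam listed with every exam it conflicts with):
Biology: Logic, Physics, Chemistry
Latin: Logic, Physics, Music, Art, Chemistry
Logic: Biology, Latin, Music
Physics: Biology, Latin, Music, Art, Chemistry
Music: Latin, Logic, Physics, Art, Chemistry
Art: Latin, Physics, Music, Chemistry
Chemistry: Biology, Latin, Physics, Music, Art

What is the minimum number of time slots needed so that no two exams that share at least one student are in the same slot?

Latin, Physics, Music, Art, Chemistry pairwise conflict, so at least 5 time slots are needed.
5 time slots suffice: time slot 1 → {Logic, Physics}; time slot 2 → {Biology, Music}; time slot 3 → {Chemistry}; time slot 4 → {Latin}; time slot 5 → {Art}. Each listed conflict is separated.

5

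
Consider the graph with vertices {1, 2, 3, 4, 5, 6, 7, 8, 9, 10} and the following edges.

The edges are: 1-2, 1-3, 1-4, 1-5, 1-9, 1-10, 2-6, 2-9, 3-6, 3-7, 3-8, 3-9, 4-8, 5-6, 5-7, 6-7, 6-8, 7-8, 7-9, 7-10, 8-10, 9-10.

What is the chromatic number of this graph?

4

3, 6, 7, 8 are pairwise adjacent (a clique of size 4), so at least 4 colors are needed.
4 colors suffice: color red → {1, 7}; color blue → {4, 6, 9}; color green → {2, 3, 5, 10}; color yellow → {8}. Each edge has distinct colors on its endpoints.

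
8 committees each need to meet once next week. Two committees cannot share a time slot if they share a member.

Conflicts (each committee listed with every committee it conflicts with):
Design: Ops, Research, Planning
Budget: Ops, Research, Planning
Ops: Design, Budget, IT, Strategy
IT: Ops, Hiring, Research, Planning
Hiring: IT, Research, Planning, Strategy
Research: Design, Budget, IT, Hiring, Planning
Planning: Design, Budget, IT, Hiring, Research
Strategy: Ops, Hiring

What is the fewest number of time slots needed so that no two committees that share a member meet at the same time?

IT, Hiring, Research, Planning pairwise conflict, so at least 4 time slots are needed.
A valid assignment using 4 time slots: Design=3, Budget=3, Ops=1, IT=4, Hiring=3, Research=2, Planning=1, Strategy=2. No two conflicting committees share a time slot.

4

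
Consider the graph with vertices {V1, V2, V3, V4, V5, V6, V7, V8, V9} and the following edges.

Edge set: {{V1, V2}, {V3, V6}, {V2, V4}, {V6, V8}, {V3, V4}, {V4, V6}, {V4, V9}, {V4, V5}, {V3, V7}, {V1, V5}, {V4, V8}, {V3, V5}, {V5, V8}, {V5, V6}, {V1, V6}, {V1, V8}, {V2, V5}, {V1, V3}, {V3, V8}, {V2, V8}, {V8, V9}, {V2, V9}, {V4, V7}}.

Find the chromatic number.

V1, V3, V5, V6, V8 are mutually adjacent (a clique of size 5), so at least 5 colors are needed.
5 colors suffice: color 1 → {V7, V8}; color 2 → {V1, V4}; color 3 → {V2, V3}; color 4 → {V5, V9}; color 5 → {V6}. No two adjacent vertices share a color.

5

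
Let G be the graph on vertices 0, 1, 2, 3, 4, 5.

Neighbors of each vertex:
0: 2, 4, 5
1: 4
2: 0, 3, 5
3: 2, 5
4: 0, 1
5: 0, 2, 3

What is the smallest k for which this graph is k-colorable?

0, 2, 5 are mutually adjacent, so at least 3 colors are needed.
3 colors suffice: 0=c, 1=b, 2=a, 3=c, 4=a, 5=b. Each edge has distinct colors on its endpoints.

3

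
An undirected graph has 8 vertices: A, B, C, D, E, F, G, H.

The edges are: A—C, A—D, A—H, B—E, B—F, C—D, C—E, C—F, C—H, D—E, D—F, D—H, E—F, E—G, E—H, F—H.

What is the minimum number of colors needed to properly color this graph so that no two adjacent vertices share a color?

5

C, D, E, F, H are pairwise adjacent (a clique of size 5), so at least 5 colors are needed.
5 colors suffice: color 1 → {A, E}; color 2 → {B, D, G}; color 3 → {F}; color 4 → {C}; color 5 → {H}. No two adjacent vertices share a color.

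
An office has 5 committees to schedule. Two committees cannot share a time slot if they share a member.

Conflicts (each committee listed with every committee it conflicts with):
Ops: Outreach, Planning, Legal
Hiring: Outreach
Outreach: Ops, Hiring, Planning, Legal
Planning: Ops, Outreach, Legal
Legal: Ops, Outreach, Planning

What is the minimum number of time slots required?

Ops, Outreach, Planning, Legal pairwise conflict, so at least 4 time slots are needed.
Using 4 time slots: Ops=3, Hiring=2, Outreach=1, Planning=4, Legal=2. No two conflicting committees share a time slot.

4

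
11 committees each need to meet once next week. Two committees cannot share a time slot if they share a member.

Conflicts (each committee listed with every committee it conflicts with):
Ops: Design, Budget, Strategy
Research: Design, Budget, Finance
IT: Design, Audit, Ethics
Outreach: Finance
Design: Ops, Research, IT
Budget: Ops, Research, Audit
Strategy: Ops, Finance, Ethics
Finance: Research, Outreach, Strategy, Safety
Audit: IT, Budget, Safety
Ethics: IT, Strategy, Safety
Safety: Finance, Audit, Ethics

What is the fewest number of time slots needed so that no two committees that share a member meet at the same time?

3

The cycle Budget-Audit-Safety-Finance-Research-Budget has odd length 5, so it cannot be 2-colored; at least 3 time slots are needed.
3 time slots suffice: time slot 1 → {Ops, Finance, Audit, Ethics}; time slot 2 → {Research, IT, Outreach, Strategy, Safety}; time slot 3 → {Design, Budget}. No two conflicting committees share a time slot.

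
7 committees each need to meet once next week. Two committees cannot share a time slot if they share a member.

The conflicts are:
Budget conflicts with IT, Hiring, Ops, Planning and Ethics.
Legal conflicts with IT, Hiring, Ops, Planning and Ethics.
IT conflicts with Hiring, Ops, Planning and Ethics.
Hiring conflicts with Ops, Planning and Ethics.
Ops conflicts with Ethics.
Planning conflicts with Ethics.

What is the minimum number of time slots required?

5

Budget, IT, Hiring, Planning, Ethics all conflict with each other, so at least 5 time slots are needed.
5 time slots suffice: time slot 1 → {IT}; time slot 2 → {Hiring}; time slot 3 → {Ethics}; time slot 4 → {Ops, Planning}; time slot 5 → {Budget, Legal}. Every pair that conflicts lands in different time slots.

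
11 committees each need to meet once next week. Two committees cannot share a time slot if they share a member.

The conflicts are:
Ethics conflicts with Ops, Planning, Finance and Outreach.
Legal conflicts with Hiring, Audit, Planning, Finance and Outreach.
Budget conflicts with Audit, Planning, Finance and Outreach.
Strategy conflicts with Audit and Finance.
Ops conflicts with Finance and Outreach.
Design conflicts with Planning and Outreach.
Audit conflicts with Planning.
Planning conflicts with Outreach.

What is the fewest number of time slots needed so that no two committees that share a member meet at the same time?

3

Design, Planning, Outreach all conflict with each other, so at least 3 time slots are needed.
3 time slots suffice: time slot 1 → {Hiring, Audit, Finance, Outreach}; time slot 2 → {Strategy, Ops, Planning}; time slot 3 → {Ethics, Legal, Budget, Design}. Every pair that conflicts lands in different time slots.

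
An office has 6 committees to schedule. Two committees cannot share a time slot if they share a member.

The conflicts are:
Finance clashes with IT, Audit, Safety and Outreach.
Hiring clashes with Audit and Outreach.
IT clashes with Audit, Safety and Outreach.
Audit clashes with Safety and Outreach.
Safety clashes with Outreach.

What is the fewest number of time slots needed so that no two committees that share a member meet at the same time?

5

Finance, IT, Audit, Safety, Outreach are mutually in conflict, so at least 5 time slots are needed.
Using 5 time slots: Finance=4, Hiring=3, IT=5, Audit=2, Safety=3, Outreach=1. Each listed conflict is separated.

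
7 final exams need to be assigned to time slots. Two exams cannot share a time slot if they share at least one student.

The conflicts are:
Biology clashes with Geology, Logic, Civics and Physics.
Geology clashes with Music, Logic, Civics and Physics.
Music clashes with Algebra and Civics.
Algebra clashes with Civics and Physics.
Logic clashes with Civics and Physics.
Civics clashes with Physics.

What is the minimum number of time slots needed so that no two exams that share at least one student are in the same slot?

5

Biology, Geology, Logic, Civics, Physics are mutually in conflict, so at least 5 time slots are needed.
A valid assignment using 5 time slots: Biology=5, Geology=3, Music=2, Algebra=3, Logic=4, Civics=1, Physics=2. Every pair that conflicts lands in different time slots.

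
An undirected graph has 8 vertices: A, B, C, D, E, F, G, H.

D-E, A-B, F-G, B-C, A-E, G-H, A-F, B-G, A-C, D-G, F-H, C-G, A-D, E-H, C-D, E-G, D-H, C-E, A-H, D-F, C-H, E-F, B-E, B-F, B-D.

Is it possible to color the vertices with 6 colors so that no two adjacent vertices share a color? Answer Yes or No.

The chromatic number is 5. A, B, C, D, E are mutually adjacent (a clique of size 5), so at least 5 colors are needed.
5 colors suffice: color 1 → {E}; color 2 → {D}; color 3 → {B, H}; color 4 → {C, F}; color 5 → {A, G}.
Since 6 ≥ 5, a proper 6-coloring certainly exists.

Yes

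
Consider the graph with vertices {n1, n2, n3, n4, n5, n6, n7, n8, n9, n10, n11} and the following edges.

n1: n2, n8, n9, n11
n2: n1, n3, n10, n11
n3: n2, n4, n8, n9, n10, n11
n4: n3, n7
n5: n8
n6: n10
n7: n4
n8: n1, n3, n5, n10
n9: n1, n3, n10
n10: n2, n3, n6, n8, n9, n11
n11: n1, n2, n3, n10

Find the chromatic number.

4

n2, n3, n10, n11 are pairwise adjacent (a clique of size 4), so at least 4 colors are needed.
4 colors suffice: color R → {n1, n3, n5, n6, n7}; color B → {n4, n10}; color G → {n8, n9, n11}; color Y → {n2}. No two adjacent vertices share a color.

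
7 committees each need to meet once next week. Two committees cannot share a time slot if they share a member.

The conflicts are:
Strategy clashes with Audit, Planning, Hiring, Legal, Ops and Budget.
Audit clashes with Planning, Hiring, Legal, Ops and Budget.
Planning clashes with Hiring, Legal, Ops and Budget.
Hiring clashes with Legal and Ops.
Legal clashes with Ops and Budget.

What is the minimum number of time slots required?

Strategy, Audit, Planning, Hiring, Legal, Ops are mutually in conflict, so at least 6 time slots are needed.
6 time slots suffice: time slot 1 → {Legal}; time slot 2 → {Strategy}; time slot 3 → {Planning}; time slot 4 → {Audit}; time slot 5 → {Ops, Budget}; time slot 6 → {Hiring}. Every pair that conflicts lands in different time slots.

6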